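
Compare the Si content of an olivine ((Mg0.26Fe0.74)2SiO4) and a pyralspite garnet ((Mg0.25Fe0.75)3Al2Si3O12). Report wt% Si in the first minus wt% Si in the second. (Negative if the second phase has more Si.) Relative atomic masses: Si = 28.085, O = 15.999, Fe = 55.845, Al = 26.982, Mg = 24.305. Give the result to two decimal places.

-2.78 percentage points

M((Mg0.26Fe0.74)2SiO4) = 187.370 g/mol, so wt% Si = 28.085/187.370 × 100 = 14.99%.
M((Mg0.25Fe0.75)3Al2Si3O12) = 474.087 g/mol, so wt% Si = 84.255/474.087 × 100 = 17.77%.
14.99 − 17.77 = -2.78 pp.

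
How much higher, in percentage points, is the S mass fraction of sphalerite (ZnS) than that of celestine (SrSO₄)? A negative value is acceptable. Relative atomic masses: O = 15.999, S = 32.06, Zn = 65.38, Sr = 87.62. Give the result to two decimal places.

S in ZnS: molar mass 97.440 g/mol; 1×32.06 = 32.060 g → 32.90 wt%.
S in SrSO₄: molar mass 183.676 g/mol; 1×32.06 = 32.060 g → 17.45 wt%.
Difference = 32.90 − 17.45 = 15.45 percentage points.

15.45 percentage points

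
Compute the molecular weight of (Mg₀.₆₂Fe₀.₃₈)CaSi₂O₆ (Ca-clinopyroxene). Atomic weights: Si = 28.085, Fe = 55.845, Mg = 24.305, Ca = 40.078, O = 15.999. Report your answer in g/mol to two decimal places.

M = 0.62(24.305) + 0.38(55.845) + 1(40.078) + 2(28.085) + 6(15.999)

228.53 g/mol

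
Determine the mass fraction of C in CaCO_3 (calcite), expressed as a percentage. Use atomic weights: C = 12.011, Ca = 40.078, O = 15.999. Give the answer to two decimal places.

12.00 wt%

Molar mass of CaCO_3: 1×40.078 + 1×12.011 + 3×15.999 = 100.086 g/mol.
Mass of C per formula unit: 1 × 12.011 = 12.011 g.
Weight fraction C = 12.011 / 100.086 = 0.1200.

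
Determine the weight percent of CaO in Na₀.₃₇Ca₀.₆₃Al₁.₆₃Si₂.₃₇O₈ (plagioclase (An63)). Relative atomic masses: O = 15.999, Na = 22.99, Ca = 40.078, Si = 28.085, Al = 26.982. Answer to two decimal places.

12.97 wt%

Formula mass = 272.290 g/mol.
0.63 Ca → 0.6300 mol CaO per formula unit; M(CaO) = 56.077, so CaO mass = 35.329 g.
35.329/272.290 × 100 = 12.97 wt%.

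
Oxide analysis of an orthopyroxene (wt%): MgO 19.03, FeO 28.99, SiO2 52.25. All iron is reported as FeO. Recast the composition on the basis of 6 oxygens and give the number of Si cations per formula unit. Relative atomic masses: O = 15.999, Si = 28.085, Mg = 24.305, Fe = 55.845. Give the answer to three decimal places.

19.03 wt% MgO ÷ 40.304 g/mol = 0.47216 mol, giving 0.47216 Mg and 0.47216 O.
28.99 wt% FeO ÷ 71.844 g/mol = 0.40351 mol, giving 0.40351 Fe and 0.40351 O.
52.25 wt% SiO2 ÷ 60.083 g/mol = 0.86963 mol, giving 0.86963 Si and 1.73926 O.
Oxygen sums to 2.61493; scaling by 6/2.61493 = 2.29452 puts the formula on 6 O.
Si: 0.86963 × 2.29452 = 1.995 atoms per formula unit.

1.995 Si apfu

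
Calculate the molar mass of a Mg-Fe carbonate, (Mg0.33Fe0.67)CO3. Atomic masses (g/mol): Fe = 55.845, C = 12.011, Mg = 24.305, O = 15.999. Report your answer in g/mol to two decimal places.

The formula mass is the sum 0.33(24.305) + 0.67(55.845) + 1(12.011) + 3(15.999).

105.44 g/mol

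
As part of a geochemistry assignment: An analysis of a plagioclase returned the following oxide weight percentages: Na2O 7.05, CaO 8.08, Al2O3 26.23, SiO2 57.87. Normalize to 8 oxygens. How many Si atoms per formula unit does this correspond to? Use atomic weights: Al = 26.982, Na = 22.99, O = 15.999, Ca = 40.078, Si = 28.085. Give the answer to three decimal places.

2.607 Si apfu

Na2O (M=61.979): mol = 0.11375; Na = 0.22750, O = 0.11375.
CaO (M=56.077): mol = 0.14409; Ca = 0.14409, O = 0.14409.
Al2O3 (M=101.961): mol = 0.25726; Al = 0.51452, O = 0.77178.
SiO2 (M=60.083): mol = 0.96317; Si = 0.96317, O = 1.92634.
ΣO = 2.95596; factor = 8/ΣO = 2.70640.
Si apfu = 0.96317 × 2.70640 = 2.607.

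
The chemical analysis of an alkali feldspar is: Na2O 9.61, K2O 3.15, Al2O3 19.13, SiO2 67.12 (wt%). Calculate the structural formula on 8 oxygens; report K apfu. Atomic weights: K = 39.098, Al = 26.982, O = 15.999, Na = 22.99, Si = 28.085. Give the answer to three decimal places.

0.179 K apfu

9.61 wt% Na2O ÷ 61.979 g/mol = 0.15505 mol, giving 0.31010 Na and 0.15505 O.
3.15 wt% K2O ÷ 94.195 g/mol = 0.03344 mol, giving 0.06688 K and 0.03344 O.
19.13 wt% Al2O3 ÷ 101.961 g/mol = 0.18762 mol, giving 0.37524 Al and 0.56286 O.
67.12 wt% SiO2 ÷ 60.083 g/mol = 1.11712 mol, giving 1.11712 Si and 2.23424 O.
Oxygen sums to 2.98559; scaling by 8/2.98559 = 2.67954 puts the formula on 8 O.
K: 0.06688 × 2.67954 = 0.179 atoms per formula unit.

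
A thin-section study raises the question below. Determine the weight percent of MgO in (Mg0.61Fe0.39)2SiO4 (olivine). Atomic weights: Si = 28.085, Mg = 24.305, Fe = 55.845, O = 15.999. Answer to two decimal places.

29.75 wt%

Molar mass of (Mg0.61Fe0.39)2SiO4 = 1.22*24.305 + 0.78*55.845 + 1*28.085 + 4*15.999 = 165.292 g/mol.
Each formula unit contains 1.22 Mg, equivalent to 1.22/1 = 1.2200 mol MgO.
M(MgO) = 1×24.305 + 1×15.999 = 40.304 g/mol.
Mass of MgO per formula unit = 1.2200 × 40.304 = 49.171 g.
MgO wt% = 49.171 / 165.292 × 100 = 29.75%.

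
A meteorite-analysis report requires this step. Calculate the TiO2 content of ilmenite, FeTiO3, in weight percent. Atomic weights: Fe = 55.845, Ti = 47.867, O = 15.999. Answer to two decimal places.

M(FeTiO3) = 151.709 g/mol; M(TiO2) = 79.865 g/mol.
Moles TiO2 per formula unit = 1 Ti ÷ 1 = 1.0000.
TiO2 fraction = (1.0000 × 79.865) / 151.709 = 79.865/151.709 = 0.5264.

52.64 wt%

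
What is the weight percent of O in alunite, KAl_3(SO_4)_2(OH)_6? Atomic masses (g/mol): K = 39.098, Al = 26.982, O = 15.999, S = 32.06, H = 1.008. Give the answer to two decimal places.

54.08 mass %

Formula mass = 1·39.098 + 3·26.982 + 2·32.06 + 14·15.999 + 6·1.008 = 414.198 g/mol, of which 223.986 g is O.
So O makes up 223.986/414.198 = 0.5408 of the mass, i.e. 54.08%.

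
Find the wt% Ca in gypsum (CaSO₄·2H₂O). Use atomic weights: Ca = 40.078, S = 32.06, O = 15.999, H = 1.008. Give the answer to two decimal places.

23.28 mass %

Molar mass of CaSO₄·2H₂O: 1·40.078 + 1·32.06 + 6·15.999 + 4·1.008 = 172.164 g/mol.
Mass of Ca per formula unit: 1 × 40.078 = 40.078 g.
Weight fraction Ca = 40.078 / 172.164 = 0.2328.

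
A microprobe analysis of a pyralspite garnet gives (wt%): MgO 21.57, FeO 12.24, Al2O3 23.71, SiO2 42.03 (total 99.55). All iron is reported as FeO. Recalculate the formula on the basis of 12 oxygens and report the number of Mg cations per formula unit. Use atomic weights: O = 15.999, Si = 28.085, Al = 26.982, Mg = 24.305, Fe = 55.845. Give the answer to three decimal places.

2.292 Mg apfu

MgO: 21.57/40.304 = 0.53518 mol → 0.53518 mol Mg, 0.53518 mol O.
FeO: 12.24/71.844 = 0.17037 mol → 0.17037 mol Fe, 0.17037 mol O.
Al2O3: 23.71/101.961 = 0.23254 mol → 0.46508 mol Al, 0.69762 mol O.
SiO2: 42.03/60.083 = 0.69953 mol → 0.69953 mol Si, 1.39906 mol O.
Total oxygen = 2.80223 mol. Normalization factor = 12/2.80223 = 4.28230.
Mg per 12 O = 0.53518 × 4.28230 = 2.292.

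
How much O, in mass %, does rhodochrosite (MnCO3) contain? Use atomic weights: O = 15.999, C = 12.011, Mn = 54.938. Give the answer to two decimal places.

M(MnCO3) = 114.946 g/mol.
O contributes 3 × 15.999 = 47.997 g per mole.
47.997/114.946 = 0.4176 → 41.76%.

41.76 mass %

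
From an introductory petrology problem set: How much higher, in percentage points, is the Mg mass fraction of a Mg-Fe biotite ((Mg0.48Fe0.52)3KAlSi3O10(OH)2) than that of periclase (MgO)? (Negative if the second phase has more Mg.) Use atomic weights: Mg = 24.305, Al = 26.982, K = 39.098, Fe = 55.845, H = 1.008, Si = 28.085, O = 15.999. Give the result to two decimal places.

Mg in (Mg0.48Fe0.52)3KAlSi3O10(OH)2: molar mass 466.456 g/mol; 1.44×24.305 = 34.999 g → 7.50 wt%.
Mg in MgO: molar mass 40.304 g/mol; 1×24.305 = 24.305 g → 60.30 wt%.
Difference = 7.50 − 60.30 = -52.80 percentage points.

-52.80 percentage points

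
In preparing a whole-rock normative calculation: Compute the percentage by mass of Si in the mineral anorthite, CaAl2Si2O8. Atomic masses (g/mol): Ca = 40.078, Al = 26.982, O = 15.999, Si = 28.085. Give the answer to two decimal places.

20.19 wt%

Formula mass = 1×40.078 + 2×26.982 + 2×28.085 + 8×15.999 = 278.204 g/mol, of which 56.170 g is Si.
So Si makes up 56.170/278.204 = 0.2019 of the mass, i.e. 20.19%.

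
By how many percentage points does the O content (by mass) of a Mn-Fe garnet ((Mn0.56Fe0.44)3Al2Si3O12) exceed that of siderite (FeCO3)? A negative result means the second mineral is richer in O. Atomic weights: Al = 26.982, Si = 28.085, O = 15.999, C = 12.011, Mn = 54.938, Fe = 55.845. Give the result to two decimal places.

First mineral: 191.988 g O in 496.218 g formula = 38.69 wt% O.
Second mineral: 47.997 g O in 115.853 g formula = 41.43 wt% O.
38.69% − 41.43% gives a difference of -2.74 percentage points.

-2.74 percentage points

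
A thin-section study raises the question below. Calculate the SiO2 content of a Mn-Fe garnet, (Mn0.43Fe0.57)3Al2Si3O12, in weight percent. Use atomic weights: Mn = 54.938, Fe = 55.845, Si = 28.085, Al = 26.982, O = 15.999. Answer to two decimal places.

Molar mass of (Mn0.43Fe0.57)3Al2Si3O12 = 1.29×54.938 + 1.71×55.845 + 2×26.982 + 3×28.085 + 12×15.999 = 496.572 g/mol.
Each formula unit contains 3 Si, equivalent to 3/1 = 3.0000 mol SiO2.
M(SiO2) = 1×28.085 + 2×15.999 = 60.083 g/mol.
Mass of SiO2 per formula unit = 3.0000 × 60.083 = 180.249 g.
SiO2 wt% = 180.249 / 496.572 × 100 = 36.30%.

36.30 wt%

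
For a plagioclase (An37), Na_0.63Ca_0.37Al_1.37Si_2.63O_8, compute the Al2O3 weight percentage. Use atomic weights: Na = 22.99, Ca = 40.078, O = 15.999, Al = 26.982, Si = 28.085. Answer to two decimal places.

Formula mass = 268.133 g/mol.
1.37 Al → 0.6850 mol Al2O3 per formula unit; M(Al2O3) = 101.961, so Al2O3 mass = 69.843 g.
69.843/268.133 × 100 = 26.05 wt%.

26.05 wt%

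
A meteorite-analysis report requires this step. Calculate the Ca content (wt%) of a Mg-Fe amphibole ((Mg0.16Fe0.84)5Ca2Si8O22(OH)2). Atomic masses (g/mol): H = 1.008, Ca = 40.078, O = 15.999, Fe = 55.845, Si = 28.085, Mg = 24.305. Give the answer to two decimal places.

Molar mass of (Mg0.16Fe0.84)5Ca2Si8O22(OH)2: 0.80*24.305 + 4.20*55.845 + 2*40.078 + 8*28.085 + 24*15.999 + 2*1.008 = 944.821 g/mol.
Mass of Ca per formula unit: 2 × 40.078 = 80.156 g.
Weight fraction Ca = 80.156 / 944.821 = 0.0848.

8.48 wt%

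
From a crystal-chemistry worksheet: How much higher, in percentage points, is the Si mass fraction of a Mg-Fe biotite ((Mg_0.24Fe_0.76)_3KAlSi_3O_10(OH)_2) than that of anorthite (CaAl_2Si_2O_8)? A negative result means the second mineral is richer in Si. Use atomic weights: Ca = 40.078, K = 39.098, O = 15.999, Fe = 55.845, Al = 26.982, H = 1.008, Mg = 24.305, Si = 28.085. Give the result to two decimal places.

M((Mg_0.24Fe_0.76)_3KAlSi_3O_10(OH)_2) = 489.165 g/mol, so wt% Si = 84.255/489.165 × 100 = 17.22%.
M(CaAl_2Si_2O_8) = 278.204 g/mol, so wt% Si = 56.170/278.204 × 100 = 20.19%.
17.22 − 20.19 = -2.97 pp.

-2.97 percentage points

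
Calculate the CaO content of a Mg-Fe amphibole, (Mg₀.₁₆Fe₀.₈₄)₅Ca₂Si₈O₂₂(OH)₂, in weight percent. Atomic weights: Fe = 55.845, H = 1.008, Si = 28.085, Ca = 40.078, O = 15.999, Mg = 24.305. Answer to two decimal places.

M((Mg₀.₁₆Fe₀.₈₄)₅Ca₂Si₈O₂₂(OH)₂) = 944.821 g/mol; M(CaO) = 56.077 g/mol.
Moles CaO per formula unit = 2 Ca ÷ 1 = 2.0000.
CaO fraction = (2.0000 × 56.077) / 944.821 = 112.154/944.821 = 0.1187.

11.87 wt%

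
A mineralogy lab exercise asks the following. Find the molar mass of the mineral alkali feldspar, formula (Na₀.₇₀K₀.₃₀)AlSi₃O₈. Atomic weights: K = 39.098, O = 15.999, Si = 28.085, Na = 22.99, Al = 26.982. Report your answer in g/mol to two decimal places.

The formula mass is the sum 0.70·22.99 + 0.30·39.098 + 1·26.982 + 3·28.085 + 8·15.999.

267.05 g/mol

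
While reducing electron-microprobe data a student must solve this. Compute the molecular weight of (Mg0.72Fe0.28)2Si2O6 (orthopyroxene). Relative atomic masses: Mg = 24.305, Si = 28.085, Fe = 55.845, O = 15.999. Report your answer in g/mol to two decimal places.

M = 1.44*24.305 + 0.56*55.845 + 2*28.085 + 6*15.999

218.44 g/mol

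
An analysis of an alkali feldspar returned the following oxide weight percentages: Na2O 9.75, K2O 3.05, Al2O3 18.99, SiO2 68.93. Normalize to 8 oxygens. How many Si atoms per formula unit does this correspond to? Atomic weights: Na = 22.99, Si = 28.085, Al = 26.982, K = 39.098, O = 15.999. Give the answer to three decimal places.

9.75 wt% Na2O ÷ 61.979 g/mol = 0.15731 mol, giving 0.31462 Na and 0.15731 O.
3.05 wt% K2O ÷ 94.195 g/mol = 0.03238 mol, giving 0.06476 K and 0.03238 O.
18.99 wt% Al2O3 ÷ 101.961 g/mol = 0.18625 mol, giving 0.37250 Al and 0.55875 O.
68.93 wt% SiO2 ÷ 60.083 g/mol = 1.14725 mol, giving 1.14725 Si and 2.29450 O.
Oxygen sums to 3.04294; scaling by 8/3.04294 = 2.62904 puts the formula on 8 O.
Si: 1.14725 × 2.62904 = 3.016 atoms per formula unit.

3.016 Si apfu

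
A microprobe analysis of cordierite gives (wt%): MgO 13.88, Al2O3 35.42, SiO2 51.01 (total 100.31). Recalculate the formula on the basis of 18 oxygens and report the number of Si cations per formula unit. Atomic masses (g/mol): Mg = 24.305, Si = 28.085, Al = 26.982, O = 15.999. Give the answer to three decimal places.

MgO: 13.88/40.304 = 0.34438 mol → 0.34438 mol Mg, 0.34438 mol O.
Al2O3: 35.42/101.961 = 0.34739 mol → 0.69478 mol Al, 1.04217 mol O.
SiO2: 51.01/60.083 = 0.84899 mol → 0.84899 mol Si, 1.69798 mol O.
Total oxygen = 3.08453 mol. Normalization factor = 18/3.08453 = 5.83557.
Si per 18 O = 0.84899 × 5.83557 = 4.954.

4.954 Si apfu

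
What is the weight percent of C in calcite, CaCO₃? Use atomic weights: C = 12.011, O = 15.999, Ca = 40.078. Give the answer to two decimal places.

12.00 wt%

M(CaCO₃) = 100.086 g/mol.
C contributes 1 × 12.011 = 12.011 g per mole.
12.011/100.086 = 0.1200 → 12.00%.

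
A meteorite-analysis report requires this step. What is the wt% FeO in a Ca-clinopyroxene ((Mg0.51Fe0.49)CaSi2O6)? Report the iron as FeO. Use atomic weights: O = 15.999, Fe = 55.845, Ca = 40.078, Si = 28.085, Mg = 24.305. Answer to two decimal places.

15.17 wt%

Molar mass of (Mg0.51Fe0.49)CaSi2O6 = 0.51*24.305 + 0.49*55.845 + 1*40.078 + 2*28.085 + 6*15.999 = 232.002 g/mol.
Each formula unit contains 0.49 Fe, equivalent to 0.49/1 = 0.4900 mol FeO.
M(FeO) = 1×55.845 + 1×15.999 = 71.844 g/mol.
Mass of FeO per formula unit = 0.4900 × 71.844 = 35.204 g.
FeO wt% = 35.204 / 232.002 × 100 = 15.17%.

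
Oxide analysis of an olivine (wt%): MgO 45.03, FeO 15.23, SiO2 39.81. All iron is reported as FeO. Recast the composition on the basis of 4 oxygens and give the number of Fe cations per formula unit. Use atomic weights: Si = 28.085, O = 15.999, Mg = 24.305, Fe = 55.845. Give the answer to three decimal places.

0.319 Fe apfu

45.03 wt% MgO ÷ 40.304 g/mol = 1.11726 mol, giving 1.11726 Mg and 1.11726 O.
15.23 wt% FeO ÷ 71.844 g/mol = 0.21199 mol, giving 0.21199 Fe and 0.21199 O.
39.81 wt% SiO2 ÷ 60.083 g/mol = 0.66258 mol, giving 0.66258 Si and 1.32516 O.
Oxygen sums to 2.65441; scaling by 4/2.65441 = 1.50693 puts the formula on 4 O.
Fe: 0.21199 × 1.50693 = 0.319 atoms per formula unit.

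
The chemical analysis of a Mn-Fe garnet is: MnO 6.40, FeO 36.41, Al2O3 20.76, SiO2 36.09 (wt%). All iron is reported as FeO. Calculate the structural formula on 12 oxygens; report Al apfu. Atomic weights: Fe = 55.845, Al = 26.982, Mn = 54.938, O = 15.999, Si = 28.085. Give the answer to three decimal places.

6.40 wt% MnO ÷ 70.937 g/mol = 0.09022 mol, giving 0.09022 Mn and 0.09022 O.
36.41 wt% FeO ÷ 71.844 g/mol = 0.50679 mol, giving 0.50679 Fe and 0.50679 O.
20.76 wt% Al2O3 ÷ 101.961 g/mol = 0.20361 mol, giving 0.40722 Al and 0.61083 O.
36.09 wt% SiO2 ÷ 60.083 g/mol = 0.60067 mol, giving 0.60067 Si and 1.20134 O.
Oxygen sums to 2.40918; scaling by 12/2.40918 = 4.98095 puts the formula on 12 O.
Al: 0.40722 × 4.98095 = 2.028 atoms per formula unit.

2.028 Al apfu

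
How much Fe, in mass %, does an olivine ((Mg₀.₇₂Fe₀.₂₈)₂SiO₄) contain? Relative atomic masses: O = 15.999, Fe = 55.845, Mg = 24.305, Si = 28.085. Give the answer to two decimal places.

Molar mass of (Mg₀.₇₂Fe₀.₂₈)₂SiO₄: 1.44·24.305 + 0.56·55.845 + 1·28.085 + 4·15.999 = 158.353 g/mol.
Mass of Fe per formula unit: 0.56 × 55.845 = 31.273 g.
Weight fraction Fe = 31.273 / 158.353 = 0.1975.

19.75 mass %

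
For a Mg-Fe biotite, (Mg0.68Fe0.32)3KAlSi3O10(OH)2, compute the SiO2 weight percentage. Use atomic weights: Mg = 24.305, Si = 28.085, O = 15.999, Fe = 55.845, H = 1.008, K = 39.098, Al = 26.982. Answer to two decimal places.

M((Mg0.68Fe0.32)3KAlSi3O10(OH)2) = 447.532 g/mol; M(SiO2) = 60.083 g/mol.
Moles SiO2 per formula unit = 3 Si ÷ 1 = 3.0000.
SiO2 fraction = (3.0000 × 60.083) / 447.532 = 180.249/447.532 = 0.4028.

40.28 wt%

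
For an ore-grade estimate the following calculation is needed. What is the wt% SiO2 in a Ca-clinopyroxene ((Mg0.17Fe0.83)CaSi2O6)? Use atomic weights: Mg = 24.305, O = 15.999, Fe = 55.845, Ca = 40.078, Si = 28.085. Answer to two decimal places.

49.51 wt%

M((Mg0.17Fe0.83)CaSi2O6) = 242.725 g/mol; M(SiO2) = 60.083 g/mol.
Moles SiO2 per formula unit = 2 Si ÷ 1 = 2.0000.
SiO2 fraction = (2.0000 × 60.083) / 242.725 = 120.166/242.725 = 0.4951.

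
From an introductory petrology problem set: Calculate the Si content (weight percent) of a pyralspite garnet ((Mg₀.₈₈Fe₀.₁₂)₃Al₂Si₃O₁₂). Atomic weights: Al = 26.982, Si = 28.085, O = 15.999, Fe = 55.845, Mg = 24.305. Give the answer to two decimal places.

20.33 weight percent

M((Mg₀.₈₈Fe₀.₁₂)₃Al₂Si₃O₁₂) = 414.476 g/mol.
Si contributes 3 × 28.085 = 84.255 g per mole.
84.255/414.476 = 0.2033 → 20.33%.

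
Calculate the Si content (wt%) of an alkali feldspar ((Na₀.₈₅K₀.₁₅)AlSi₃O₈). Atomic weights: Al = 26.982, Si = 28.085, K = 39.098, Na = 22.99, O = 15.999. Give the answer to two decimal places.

Formula mass = 0.85·22.99 + 0.15·39.098 + 1·26.982 + 3·28.085 + 8·15.999 = 264.635 g/mol, of which 84.255 g is Si.
So Si makes up 84.255/264.635 = 0.3184 of the mass, i.e. 31.84%.

31.84 wt%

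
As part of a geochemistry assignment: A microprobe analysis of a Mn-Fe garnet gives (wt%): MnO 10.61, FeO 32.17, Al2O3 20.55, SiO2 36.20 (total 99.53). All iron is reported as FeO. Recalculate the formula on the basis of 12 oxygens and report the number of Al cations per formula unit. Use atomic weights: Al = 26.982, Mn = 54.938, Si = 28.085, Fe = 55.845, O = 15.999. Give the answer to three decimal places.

2.010 Al apfu

MnO (M=70.937): mol = 0.14957; Mn = 0.14957, O = 0.14957.
FeO (M=71.844): mol = 0.44778; Fe = 0.44778, O = 0.44778.
Al2O3 (M=101.961): mol = 0.20155; Al = 0.40310, O = 0.60465.
SiO2 (M=60.083): mol = 0.60250; Si = 0.60250, O = 1.20500.
ΣO = 2.40700; factor = 12/ΣO = 4.98546.
Al apfu = 0.40310 × 4.98546 = 2.010.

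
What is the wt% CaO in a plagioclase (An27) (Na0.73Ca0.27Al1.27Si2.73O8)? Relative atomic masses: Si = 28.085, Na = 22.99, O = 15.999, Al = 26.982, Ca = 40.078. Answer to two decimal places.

Molar mass of Na0.73Ca0.27Al1.27Si2.73O8 = 0.73*22.99 + 0.27*40.078 + 1.27*26.982 + 2.73*28.085 + 8*15.999 = 266.535 g/mol.
Each formula unit contains 0.27 Ca, equivalent to 0.27/1 = 0.2700 mol CaO.
M(CaO) = 1×40.078 + 1×15.999 = 56.077 g/mol.
Mass of CaO per formula unit = 0.2700 × 56.077 = 15.141 g.
CaO wt% = 15.141 / 266.535 × 100 = 5.68%.

5.68 wt%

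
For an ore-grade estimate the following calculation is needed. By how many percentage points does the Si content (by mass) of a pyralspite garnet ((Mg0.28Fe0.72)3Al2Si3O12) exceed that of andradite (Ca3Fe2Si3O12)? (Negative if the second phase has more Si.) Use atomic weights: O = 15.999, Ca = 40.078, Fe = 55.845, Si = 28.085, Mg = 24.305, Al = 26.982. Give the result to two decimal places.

1.30 percentage points

First mineral: 84.255 g Si in 471.248 g formula = 17.88 wt% Si.
Second mineral: 84.255 g Si in 508.167 g formula = 16.58 wt% Si.
17.88% − 16.58% gives a difference of 1.30 percentage points.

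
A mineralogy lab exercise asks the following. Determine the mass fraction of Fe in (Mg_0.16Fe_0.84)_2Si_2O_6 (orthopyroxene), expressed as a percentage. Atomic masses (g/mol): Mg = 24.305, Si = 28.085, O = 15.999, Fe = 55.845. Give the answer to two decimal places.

M((Mg_0.16Fe_0.84)_2Si_2O_6) = 253.761 g/mol.
Fe contributes 1.68 × 55.845 = 93.820 g per mole.
93.820/253.761 = 0.3697 → 36.97%.

36.97 mass %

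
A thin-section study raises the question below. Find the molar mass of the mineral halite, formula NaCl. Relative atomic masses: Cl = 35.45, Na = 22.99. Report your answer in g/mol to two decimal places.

58.44 g/mol

M = 1*22.99 + 1*35.45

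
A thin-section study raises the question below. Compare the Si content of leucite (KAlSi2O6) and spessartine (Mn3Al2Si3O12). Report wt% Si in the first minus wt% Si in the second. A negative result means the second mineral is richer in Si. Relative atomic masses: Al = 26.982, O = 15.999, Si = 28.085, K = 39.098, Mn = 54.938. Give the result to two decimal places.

M(KAlSi2O6) = 218.244 g/mol, so wt% Si = 56.170/218.244 × 100 = 25.74%.
M(Mn3Al2Si3O12) = 495.021 g/mol, so wt% Si = 84.255/495.021 × 100 = 17.02%.
25.74 − 17.02 = 8.72 pp.

8.72 percentage points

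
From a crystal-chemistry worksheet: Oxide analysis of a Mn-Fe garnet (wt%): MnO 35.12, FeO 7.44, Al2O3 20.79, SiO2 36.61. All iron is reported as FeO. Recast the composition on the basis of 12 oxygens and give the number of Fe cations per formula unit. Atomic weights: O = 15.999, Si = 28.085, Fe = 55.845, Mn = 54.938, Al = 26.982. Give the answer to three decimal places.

MnO: 35.12/70.937 = 0.49509 mol → 0.49509 mol Mn, 0.49509 mol O.
FeO: 7.44/71.844 = 0.10356 mol → 0.10356 mol Fe, 0.10356 mol O.
Al2O3: 20.79/101.961 = 0.20390 mol → 0.40780 mol Al, 0.61170 mol O.
SiO2: 36.61/60.083 = 0.60932 mol → 0.60932 mol Si, 1.21864 mol O.
Total oxygen = 2.42899 mol. Normalization factor = 12/2.42899 = 4.94032.
Fe per 12 O = 0.10356 × 4.94032 = 0.512.

0.512 Fe apfu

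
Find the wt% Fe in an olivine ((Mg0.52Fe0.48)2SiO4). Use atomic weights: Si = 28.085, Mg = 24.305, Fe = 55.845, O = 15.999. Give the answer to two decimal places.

M((Mg0.52Fe0.48)2SiO4) = 170.969 g/mol.
Fe contributes 0.96 × 55.845 = 53.611 g per mole.
53.611/170.969 = 0.3136 → 31.36%.

31.36 weight percent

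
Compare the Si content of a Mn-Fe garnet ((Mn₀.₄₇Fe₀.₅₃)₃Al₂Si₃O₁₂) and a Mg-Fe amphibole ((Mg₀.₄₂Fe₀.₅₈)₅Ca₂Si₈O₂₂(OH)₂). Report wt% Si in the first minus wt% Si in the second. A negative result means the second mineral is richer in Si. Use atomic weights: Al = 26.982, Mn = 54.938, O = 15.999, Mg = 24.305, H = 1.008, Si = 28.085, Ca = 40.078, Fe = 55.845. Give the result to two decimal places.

Si in (Mn₀.₄₇Fe₀.₅₃)₃Al₂Si₃O₁₂: molar mass 496.463 g/mol; 3×28.085 = 84.255 g → 16.97 wt%.
Si in (Mg₀.₄₂Fe₀.₅₈)₅Ca₂Si₈O₂₂(OH)₂: molar mass 903.819 g/mol; 8×28.085 = 224.680 g → 24.86 wt%.
Difference = 16.97 − 24.86 = -7.89 percentage points.

-7.89 percentage points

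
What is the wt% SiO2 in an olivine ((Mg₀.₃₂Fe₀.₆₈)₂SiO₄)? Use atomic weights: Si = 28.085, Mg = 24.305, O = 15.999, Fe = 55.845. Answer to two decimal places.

M((Mg₀.₃₂Fe₀.₆₈)₂SiO₄) = 183.585 g/mol; M(SiO2) = 60.083 g/mol.
Moles SiO2 per formula unit = 1 Si ÷ 1 = 1.0000.
SiO2 fraction = (1.0000 × 60.083) / 183.585 = 60.083/183.585 = 0.3273.

32.73 wt%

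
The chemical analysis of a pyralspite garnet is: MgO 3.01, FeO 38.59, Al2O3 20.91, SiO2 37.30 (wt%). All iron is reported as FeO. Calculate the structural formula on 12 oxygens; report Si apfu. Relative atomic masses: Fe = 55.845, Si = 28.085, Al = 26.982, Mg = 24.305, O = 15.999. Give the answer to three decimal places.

3.018 Si apfu

3.01 wt% MgO ÷ 40.304 g/mol = 0.07468 mol, giving 0.07468 Mg and 0.07468 O.
38.59 wt% FeO ÷ 71.844 g/mol = 0.53714 mol, giving 0.53714 Fe and 0.53714 O.
20.91 wt% Al2O3 ÷ 101.961 g/mol = 0.20508 mol, giving 0.41016 Al and 0.61524 O.
37.30 wt% SiO2 ÷ 60.083 g/mol = 0.62081 mol, giving 0.62081 Si and 1.24162 O.
Oxygen sums to 2.46868; scaling by 12/2.46868 = 4.86090 puts the formula on 12 O.
Si: 0.62081 × 4.86090 = 3.018 atoms per formula unit.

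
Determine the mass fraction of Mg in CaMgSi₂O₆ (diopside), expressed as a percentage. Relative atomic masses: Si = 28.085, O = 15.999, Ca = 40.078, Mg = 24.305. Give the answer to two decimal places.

Formula mass = 1·40.078 + 1·24.305 + 2·28.085 + 6·15.999 = 216.547 g/mol, of which 24.305 g is Mg.
So Mg makes up 24.305/216.547 = 0.1122 of the mass, i.e. 11.22%.

11.22 mass %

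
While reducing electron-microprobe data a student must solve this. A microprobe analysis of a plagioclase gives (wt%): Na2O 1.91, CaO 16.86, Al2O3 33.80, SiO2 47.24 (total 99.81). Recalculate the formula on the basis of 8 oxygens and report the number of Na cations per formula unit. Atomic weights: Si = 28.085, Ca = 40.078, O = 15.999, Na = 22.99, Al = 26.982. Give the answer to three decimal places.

0.170 Na apfu

1.91 wt% Na2O ÷ 61.979 g/mol = 0.03082 mol, giving 0.06164 Na and 0.03082 O.
16.86 wt% CaO ÷ 56.077 g/mol = 0.30066 mol, giving 0.30066 Ca and 0.30066 O.
33.80 wt% Al2O3 ÷ 101.961 g/mol = 0.33150 mol, giving 0.66300 Al and 0.99450 O.
47.24 wt% SiO2 ÷ 60.083 g/mol = 0.78625 mol, giving 0.78625 Si and 1.57250 O.
Oxygen sums to 2.89848; scaling by 8/2.89848 = 2.76007 puts the formula on 8 O.
Na: 0.06164 × 2.76007 = 0.170 atoms per formula unit.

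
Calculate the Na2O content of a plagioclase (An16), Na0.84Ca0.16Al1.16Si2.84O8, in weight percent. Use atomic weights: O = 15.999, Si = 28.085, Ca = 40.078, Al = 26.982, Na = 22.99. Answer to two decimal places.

M(Na0.84Ca0.16Al1.16Si2.84O8) = 264.777 g/mol; M(Na2O) = 61.979 g/mol.
Moles Na2O per formula unit = 0.84 Na ÷ 2 = 0.4200.
Na2O fraction = (0.4200 × 61.979) / 264.777 = 26.031/264.777 = 0.0983.

9.83 wt%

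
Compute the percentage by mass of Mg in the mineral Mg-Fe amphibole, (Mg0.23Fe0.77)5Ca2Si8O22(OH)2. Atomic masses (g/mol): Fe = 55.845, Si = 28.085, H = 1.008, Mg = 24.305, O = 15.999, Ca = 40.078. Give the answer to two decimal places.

Formula mass = 1.15·24.305 + 3.85·55.845 + 2·40.078 + 8·28.085 + 24·15.999 + 2·1.008 = 933.782 g/mol, of which 27.951 g is Mg.
So Mg makes up 27.951/933.782 = 0.0299 of the mass, i.e. 2.99%.

2.99 mass %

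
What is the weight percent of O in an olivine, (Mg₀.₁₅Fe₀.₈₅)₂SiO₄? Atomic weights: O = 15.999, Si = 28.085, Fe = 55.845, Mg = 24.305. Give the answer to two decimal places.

Formula mass = 0.30×24.305 + 1.70×55.845 + 1×28.085 + 4×15.999 = 194.309 g/mol, of which 63.996 g is O.
So O makes up 63.996/194.309 = 0.3294 of the mass, i.e. 32.94%.

32.94 weight percent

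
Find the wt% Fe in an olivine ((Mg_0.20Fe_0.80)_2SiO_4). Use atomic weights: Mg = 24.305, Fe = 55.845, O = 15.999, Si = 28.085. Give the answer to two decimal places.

Molar mass of (Mg_0.20Fe_0.80)_2SiO_4: 0.40·24.305 + 1.60·55.845 + 1·28.085 + 4·15.999 = 191.155 g/mol.
Mass of Fe per formula unit: 1.60 × 55.845 = 89.352 g.
Weight fraction Fe = 89.352 / 191.155 = 0.4674.

46.74 wt%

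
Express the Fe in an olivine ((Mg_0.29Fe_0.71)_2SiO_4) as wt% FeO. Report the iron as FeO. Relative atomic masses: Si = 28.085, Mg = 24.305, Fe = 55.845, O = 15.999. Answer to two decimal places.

55.00 wt%

Formula mass = 185.478 g/mol.
1.42 Fe → 1.4200 mol FeO per formula unit; M(FeO) = 71.844, so FeO mass = 102.018 g.
102.018/185.478 × 100 = 55.00 wt%.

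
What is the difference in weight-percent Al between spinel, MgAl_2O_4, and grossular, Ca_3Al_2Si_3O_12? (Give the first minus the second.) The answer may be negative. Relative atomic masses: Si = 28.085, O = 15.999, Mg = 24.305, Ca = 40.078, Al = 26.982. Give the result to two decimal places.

First mineral: 53.964 g Al in 142.265 g formula = 37.93 wt% Al.
Second mineral: 53.964 g Al in 450.441 g formula = 11.98 wt% Al.
37.93% − 11.98% gives a difference of 25.95 percentage points.

25.95 percentage points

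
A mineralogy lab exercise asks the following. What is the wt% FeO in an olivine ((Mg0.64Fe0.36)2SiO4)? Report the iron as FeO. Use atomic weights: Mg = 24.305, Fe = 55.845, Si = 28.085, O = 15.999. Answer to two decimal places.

M((Mg0.64Fe0.36)2SiO4) = 163.400 g/mol; M(FeO) = 71.844 g/mol.
Moles FeO per formula unit = 0.72 Fe ÷ 1 = 0.7200.
FeO fraction = (0.7200 × 71.844) / 163.400 = 51.728/163.400 = 0.3166.

31.66 wt%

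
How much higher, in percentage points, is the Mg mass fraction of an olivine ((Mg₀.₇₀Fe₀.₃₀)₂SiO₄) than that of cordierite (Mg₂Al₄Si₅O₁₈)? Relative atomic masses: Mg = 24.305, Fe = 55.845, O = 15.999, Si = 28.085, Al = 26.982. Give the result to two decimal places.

First mineral: 34.027 g Mg in 159.615 g formula = 21.32 wt% Mg.
Second mineral: 48.610 g Mg in 584.945 g formula = 8.31 wt% Mg.
21.32% − 8.31% gives a difference of 13.01 percentage points.

13.01 percentage points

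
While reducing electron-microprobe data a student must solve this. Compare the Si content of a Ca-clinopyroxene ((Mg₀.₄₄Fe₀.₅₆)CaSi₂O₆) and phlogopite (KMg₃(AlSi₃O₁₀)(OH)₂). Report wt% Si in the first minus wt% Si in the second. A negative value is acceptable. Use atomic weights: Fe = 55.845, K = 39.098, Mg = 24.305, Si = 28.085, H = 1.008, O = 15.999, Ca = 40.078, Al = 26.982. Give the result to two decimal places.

Si in (Mg₀.₄₄Fe₀.₅₆)CaSi₂O₆: molar mass 234.209 g/mol; 2×28.085 = 56.170 g → 23.98 wt%.
Si in KMg₃(AlSi₃O₁₀)(OH)₂: molar mass 417.254 g/mol; 3×28.085 = 84.255 g → 20.19 wt%.
Difference = 23.98 − 20.19 = 3.79 percentage points.

3.79 percentage points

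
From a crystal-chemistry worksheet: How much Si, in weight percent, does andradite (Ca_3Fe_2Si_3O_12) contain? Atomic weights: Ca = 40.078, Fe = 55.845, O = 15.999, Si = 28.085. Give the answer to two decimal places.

16.58 weight percent

Formula mass = 3×40.078 + 2×55.845 + 3×28.085 + 12×15.999 = 508.167 g/mol, of which 84.255 g is Si.
So Si makes up 84.255/508.167 = 0.1658 of the mass, i.e. 16.58%.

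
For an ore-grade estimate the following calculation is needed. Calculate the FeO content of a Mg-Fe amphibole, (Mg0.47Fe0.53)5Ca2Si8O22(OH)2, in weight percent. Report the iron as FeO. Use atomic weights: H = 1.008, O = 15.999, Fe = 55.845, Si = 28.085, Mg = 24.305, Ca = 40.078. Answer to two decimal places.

21.25 wt%

Molar mass of (Mg0.47Fe0.53)5Ca2Si8O22(OH)2 = 2.35×24.305 + 2.65×55.845 + 2×40.078 + 8×28.085 + 24×15.999 + 2×1.008 = 895.934 g/mol.
Each formula unit contains 2.65 Fe, equivalent to 2.65/1 = 2.6500 mol FeO.
M(FeO) = 1×55.845 + 1×15.999 = 71.844 g/mol.
Mass of FeO per formula unit = 2.6500 × 71.844 = 190.387 g.
FeO wt% = 190.387 / 895.934 × 100 = 21.25%.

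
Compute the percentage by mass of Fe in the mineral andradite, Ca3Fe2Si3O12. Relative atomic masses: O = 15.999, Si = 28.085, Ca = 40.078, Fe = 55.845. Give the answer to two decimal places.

21.98 wt%

Molar mass of Ca3Fe2Si3O12: 3*40.078 + 2*55.845 + 3*28.085 + 12*15.999 = 508.167 g/mol.
Mass of Fe per formula unit: 2 × 55.845 = 111.690 g.
Weight fraction Fe = 111.690 / 508.167 = 0.2198.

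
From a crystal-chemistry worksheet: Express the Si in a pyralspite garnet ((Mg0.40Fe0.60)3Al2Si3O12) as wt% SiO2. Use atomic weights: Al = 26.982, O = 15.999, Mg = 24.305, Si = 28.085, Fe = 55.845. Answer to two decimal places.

39.19 wt%

Formula mass = 459.894 g/mol.
3 Si → 3.0000 mol SiO2 per formula unit; M(SiO2) = 60.083, so SiO2 mass = 180.249 g.
180.249/459.894 × 100 = 39.19 wt%.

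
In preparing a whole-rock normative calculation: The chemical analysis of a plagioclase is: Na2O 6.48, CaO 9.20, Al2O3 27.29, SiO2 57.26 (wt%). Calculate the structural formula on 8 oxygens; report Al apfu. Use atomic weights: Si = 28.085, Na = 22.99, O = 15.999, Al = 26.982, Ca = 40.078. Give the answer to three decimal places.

1.438 Al apfu

Na2O: 6.48/61.979 = 0.10455 mol → 0.20910 mol Na, 0.10455 mol O.
CaO: 9.20/56.077 = 0.16406 mol → 0.16406 mol Ca, 0.16406 mol O.
Al2O3: 27.29/101.961 = 0.26765 mol → 0.53530 mol Al, 0.80295 mol O.
SiO2: 57.26/60.083 = 0.95301 mol → 0.95301 mol Si, 1.90602 mol O.
Total oxygen = 2.97758 mol. Normalization factor = 8/2.97758 = 2.68675.
Al per 8 O = 0.53530 × 2.68675 = 1.438.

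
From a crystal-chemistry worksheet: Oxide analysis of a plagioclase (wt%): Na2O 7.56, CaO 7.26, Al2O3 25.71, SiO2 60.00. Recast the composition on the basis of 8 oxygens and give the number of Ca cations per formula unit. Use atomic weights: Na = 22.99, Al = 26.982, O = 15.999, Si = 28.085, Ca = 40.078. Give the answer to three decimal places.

0.345 Ca apfu

Na2O: 7.56/61.979 = 0.12198 mol → 0.24396 mol Na, 0.12198 mol O.
CaO: 7.26/56.077 = 0.12946 mol → 0.12946 mol Ca, 0.12946 mol O.
Al2O3: 25.71/101.961 = 0.25216 mol → 0.50432 mol Al, 0.75648 mol O.
SiO2: 60.00/60.083 = 0.99862 mol → 0.99862 mol Si, 1.99724 mol O.
Total oxygen = 3.00516 mol. Normalization factor = 8/3.00516 = 2.66209.
Ca per 8 O = 0.12946 × 2.66209 = 0.345.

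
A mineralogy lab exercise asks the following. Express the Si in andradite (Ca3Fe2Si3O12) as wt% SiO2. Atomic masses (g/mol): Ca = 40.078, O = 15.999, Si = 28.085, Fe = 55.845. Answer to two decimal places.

35.47 wt%

M(Ca3Fe2Si3O12) = 508.167 g/mol; M(SiO2) = 60.083 g/mol.
Moles SiO2 per formula unit = 3 Si ÷ 1 = 3.0000.
SiO2 fraction = (3.0000 × 60.083) / 508.167 = 180.249/508.167 = 0.3547.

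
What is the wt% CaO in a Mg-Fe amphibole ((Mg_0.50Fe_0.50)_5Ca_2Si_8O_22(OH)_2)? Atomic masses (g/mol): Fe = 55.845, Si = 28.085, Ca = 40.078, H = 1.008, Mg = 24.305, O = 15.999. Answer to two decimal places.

Molar mass of (Mg_0.50Fe_0.50)_5Ca_2Si_8O_22(OH)_2 = 2.50×24.305 + 2.50×55.845 + 2×40.078 + 8×28.085 + 24×15.999 + 2×1.008 = 891.203 g/mol.
Each formula unit contains 2 Ca, equivalent to 2/1 = 2.0000 mol CaO.
M(CaO) = 1×40.078 + 1×15.999 = 56.077 g/mol.
Mass of CaO per formula unit = 2.0000 × 56.077 = 112.154 g.
CaO wt% = 112.154 / 891.203 × 100 = 12.58%.

12.58 wt%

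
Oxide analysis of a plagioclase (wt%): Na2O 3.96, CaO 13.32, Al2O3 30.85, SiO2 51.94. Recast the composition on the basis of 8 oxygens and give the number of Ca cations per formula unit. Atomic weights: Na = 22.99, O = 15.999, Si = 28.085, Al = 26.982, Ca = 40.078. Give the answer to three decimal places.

Na2O (M=61.979): mol = 0.06389; Na = 0.12778, O = 0.06389.
CaO (M=56.077): mol = 0.23753; Ca = 0.23753, O = 0.23753.
Al2O3 (M=101.961): mol = 0.30257; Al = 0.60514, O = 0.90771.
SiO2 (M=60.083): mol = 0.86447; Si = 0.86447, O = 1.72894.
ΣO = 2.93807; factor = 8/ΣO = 2.72288.
Ca apfu = 0.23753 × 2.72288 = 0.647.

0.647 Ca apfu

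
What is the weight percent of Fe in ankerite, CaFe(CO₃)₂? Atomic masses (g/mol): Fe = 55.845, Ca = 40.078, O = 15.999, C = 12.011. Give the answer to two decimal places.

M(CaFe(CO₃)₂) = 215.939 g/mol.
Fe contributes 1 × 55.845 = 55.845 g per mole.
55.845/215.939 = 0.2586 → 25.86%.

25.86 mass %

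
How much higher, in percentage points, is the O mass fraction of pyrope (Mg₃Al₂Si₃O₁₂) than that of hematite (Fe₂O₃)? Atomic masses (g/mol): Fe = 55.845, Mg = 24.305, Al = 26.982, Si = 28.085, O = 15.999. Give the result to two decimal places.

First mineral: 191.988 g O in 403.122 g formula = 47.63 wt% O.
Second mineral: 47.997 g O in 159.687 g formula = 30.06 wt% O.
47.63% − 30.06% gives a difference of 17.57 percentage points.

17.57 percentage points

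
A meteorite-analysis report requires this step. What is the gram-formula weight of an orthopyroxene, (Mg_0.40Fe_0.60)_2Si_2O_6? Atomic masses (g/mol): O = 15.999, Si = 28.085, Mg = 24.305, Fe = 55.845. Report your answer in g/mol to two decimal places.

238.62 g/mol

M = 0.80*24.305 + 1.20*55.845 + 2*28.085 + 6*15.999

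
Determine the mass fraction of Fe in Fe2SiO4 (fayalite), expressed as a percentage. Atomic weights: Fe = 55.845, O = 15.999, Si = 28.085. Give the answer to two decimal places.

M(Fe2SiO4) = 203.771 g/mol.
Fe contributes 2 × 55.845 = 111.690 g per mole.
111.690/203.771 = 0.5481 → 54.81%.

54.81 wt%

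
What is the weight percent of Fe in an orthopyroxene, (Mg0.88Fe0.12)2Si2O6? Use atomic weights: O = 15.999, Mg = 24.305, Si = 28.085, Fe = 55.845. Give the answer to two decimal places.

6.43 weight percent

Molar mass of (Mg0.88Fe0.12)2Si2O6: 1.76*24.305 + 0.24*55.845 + 2*28.085 + 6*15.999 = 208.344 g/mol.
Mass of Fe per formula unit: 0.24 × 55.845 = 13.403 g.
Weight fraction Fe = 13.403 / 208.344 = 0.0643.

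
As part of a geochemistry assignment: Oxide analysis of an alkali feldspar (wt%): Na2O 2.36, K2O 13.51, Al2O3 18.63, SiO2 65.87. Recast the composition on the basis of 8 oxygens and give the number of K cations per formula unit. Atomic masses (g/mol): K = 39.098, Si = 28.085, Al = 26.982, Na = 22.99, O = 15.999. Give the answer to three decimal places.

0.785 K apfu

Na2O: 2.36/61.979 = 0.03808 mol → 0.07616 mol Na, 0.03808 mol O.
K2O: 13.51/94.195 = 0.14343 mol → 0.28686 mol K, 0.14343 mol O.
Al2O3: 18.63/101.961 = 0.18272 mol → 0.36544 mol Al, 0.54816 mol O.
SiO2: 65.87/60.083 = 1.09632 mol → 1.09632 mol Si, 2.19264 mol O.
Total oxygen = 2.92231 mol. Normalization factor = 8/2.92231 = 2.73756.
K per 8 O = 0.28686 × 2.73756 = 0.785.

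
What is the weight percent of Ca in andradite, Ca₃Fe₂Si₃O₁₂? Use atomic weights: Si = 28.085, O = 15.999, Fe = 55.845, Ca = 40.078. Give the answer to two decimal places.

23.66 weight percent

Molar mass of Ca₃Fe₂Si₃O₁₂: 3×40.078 + 2×55.845 + 3×28.085 + 12×15.999 = 508.167 g/mol.
Mass of Ca per formula unit: 3 × 40.078 = 120.234 g.
Weight fraction Ca = 120.234 / 508.167 = 0.2366.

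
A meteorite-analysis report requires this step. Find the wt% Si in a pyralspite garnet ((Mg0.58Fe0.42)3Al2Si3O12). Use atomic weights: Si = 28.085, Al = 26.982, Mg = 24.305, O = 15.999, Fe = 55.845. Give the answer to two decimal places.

Molar mass of (Mg0.58Fe0.42)3Al2Si3O12: 1.74*24.305 + 1.26*55.845 + 2*26.982 + 3*28.085 + 12*15.999 = 442.862 g/mol.
Mass of Si per formula unit: 3 × 28.085 = 84.255 g.
Weight fraction Si = 84.255 / 442.862 = 0.1903.

19.03 mass %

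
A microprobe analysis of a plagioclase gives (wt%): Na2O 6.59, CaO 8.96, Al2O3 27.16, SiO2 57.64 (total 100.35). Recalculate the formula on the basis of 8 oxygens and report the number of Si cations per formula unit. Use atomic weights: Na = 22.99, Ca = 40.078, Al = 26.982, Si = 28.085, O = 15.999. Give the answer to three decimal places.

Na2O: 6.59/61.979 = 0.10633 mol → 0.21266 mol Na, 0.10633 mol O.
CaO: 8.96/56.077 = 0.15978 mol → 0.15978 mol Ca, 0.15978 mol O.
Al2O3: 27.16/101.961 = 0.26638 mol → 0.53276 mol Al, 0.79914 mol O.
SiO2: 57.64/60.083 = 0.95934 mol → 0.95934 mol Si, 1.91868 mol O.
Total oxygen = 2.98393 mol. Normalization factor = 8/2.98393 = 2.68103.
Si per 8 O = 0.95934 × 2.68103 = 2.572.

2.572 Si apfu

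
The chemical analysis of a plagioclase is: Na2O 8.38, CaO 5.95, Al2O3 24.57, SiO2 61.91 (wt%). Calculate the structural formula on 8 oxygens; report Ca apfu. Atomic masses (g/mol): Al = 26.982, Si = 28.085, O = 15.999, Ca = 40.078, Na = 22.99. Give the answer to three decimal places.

8.38 wt% Na2O ÷ 61.979 g/mol = 0.13521 mol, giving 0.27042 Na and 0.13521 O.
5.95 wt% CaO ÷ 56.077 g/mol = 0.10610 mol, giving 0.10610 Ca and 0.10610 O.
24.57 wt% Al2O3 ÷ 101.961 g/mol = 0.24097 mol, giving 0.48194 Al and 0.72291 O.
61.91 wt% SiO2 ÷ 60.083 g/mol = 1.03041 mol, giving 1.03041 Si and 2.06082 O.
Oxygen sums to 3.02504; scaling by 8/3.02504 = 2.64459 puts the formula on 8 O.
Ca: 0.10610 × 2.64459 = 0.281 atoms per formula unit.

0.281 Ca apfu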